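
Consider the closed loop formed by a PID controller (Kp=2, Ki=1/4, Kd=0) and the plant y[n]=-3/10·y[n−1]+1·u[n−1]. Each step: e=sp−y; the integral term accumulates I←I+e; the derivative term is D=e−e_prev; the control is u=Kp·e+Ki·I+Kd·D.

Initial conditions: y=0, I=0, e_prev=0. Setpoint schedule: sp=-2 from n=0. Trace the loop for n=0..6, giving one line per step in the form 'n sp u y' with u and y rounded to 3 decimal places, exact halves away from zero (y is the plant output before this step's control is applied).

0 -2 -4.500 0.000
1 -2 5.125 -4.500
2 -2 -18.944 6.475
3 -2 40.500 -20.886
4 -2 -106.996 46.766
5 -2 258.345 -121.026
6 -2 -647.175 294.652

(exact arithmetic carried between steps; '≈' marks a value shown rounded to 6 d.p. or computed from one; I and e_prev carry over from the previous line; the table rounds u and y to 3 d.p., halves away from zero)
n=0: y=0, sp=-2, e=sp−y=-2; I=-2, D=e−e_prev=-2; u=2·(-2)+1/4·(-2)+0·(-2)=-4.5; next y=-3/10·0+1·(-4.5)=-4.5
n=1: y=-4.5, sp=-2, e=sp−y=2.5; I=0.5, D=e−e_prev=4.5; u=2·2.5+1/4·0.5+0·4.5=5.125; next y=-3/10·(-4.5)+1·5.125=6.475
n=2: y=6.475, sp=-2, e=sp−y=-8.475; I=-7.975, D=e−e_prev=-10.975; u=2·(-8.475)+1/4·(-7.975)+0·(-10.975)=-18.94375; next y=-3/10·6.475+1·(-18.94375)=-20.88625
n=3: y=-20.88625, sp=-2, e=sp−y=18.88625; I=10.91125, D=e−e_prev=27.36125; u=2·18.88625+1/4·10.91125+0·27.36125≈40.500313; next y=-3/10·(-20.88625)+1·40.500313≈46.766188
n=4: y≈46.766188, sp=-2, e=sp−y≈-48.766188; I≈-37.854938, D=e−e_prev≈-67.652438; u=2·(-48.766188)+1/4·(-37.854938)+0·(-67.652438)≈-106.996109; next y=-3/10·46.766188+1·(-106.996109)≈-121.025966
n=5: y≈-121.025966, sp=-2, e=sp−y≈119.025966; I≈81.171028, D=e−e_prev≈167.792153; u=2·119.025966+1/4·81.171028+0·167.792153≈258.344688; next y=-3/10·(-121.025966)+1·258.344688≈294.652478
n=6: y≈294.652478, sp=-2, e=sp−y≈-296.652478; I≈-215.481450, D=e−e_prev≈-415.678444; u=2·(-296.652478)+1/4·(-215.481450)+0·(-415.678444)≈-647.175318; next y=-3/10·294.652478+1·(-647.175318)≈-735.571062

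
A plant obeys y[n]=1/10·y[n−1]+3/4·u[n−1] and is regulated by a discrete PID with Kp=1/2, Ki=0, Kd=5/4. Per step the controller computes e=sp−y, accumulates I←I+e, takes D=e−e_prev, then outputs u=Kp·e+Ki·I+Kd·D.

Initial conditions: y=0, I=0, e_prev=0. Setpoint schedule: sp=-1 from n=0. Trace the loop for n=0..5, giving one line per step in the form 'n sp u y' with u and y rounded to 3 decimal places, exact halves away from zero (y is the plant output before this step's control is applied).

(exact arithmetic carried between steps; '≈' marks a value shown rounded to 6 d.p. or computed from one; I and e_prev carry over from the previous line; the table rounds u and y to 3 d.p., halves away from zero)
n=0: y=0, sp=-1, e=sp−y=-1; I=-1, D=e−e_prev=-1; u=1/2·(-1)+0·(-1)+5/4·(-1)=-1.75; next y=1/10·0+3/4·(-1.75)=-1.3125
n=1: y=-1.3125, sp=-1, e=sp−y=0.3125; I=-0.6875, D=e−e_prev=1.3125; u=1/2·0.3125+0·(-0.6875)+5/4·1.3125=1.796875; next y=1/10·(-1.3125)+3/4·1.796875≈1.216406
n=2: y≈1.216406, sp=-1, e=sp−y≈-2.216406; I≈-2.903906, D=e−e_prev≈-2.528906; u=1/2·(-2.216406)+0·(-2.903906)+5/4·(-2.528906)≈-4.269336; next y=1/10·1.216406+3/4·(-4.269336)≈-3.080361
n=3: y≈-3.080361, sp=-1, e=sp−y≈2.080361; I≈-0.823545, D=e−e_prev≈4.296768; u=1/2·2.080361+0·(-0.823545)+5/4·4.296768≈6.411140; next y=1/10·(-3.080361)+3/4·6.411140≈4.500319
n=4: y≈4.500319, sp=-1, e=sp−y≈-5.500319; I≈-6.323864, D=e−e_prev≈-7.580680; u=1/2·(-5.500319)+0·(-6.323864)+5/4·(-7.580680)≈-12.226010; next y=1/10·4.500319+3/4·(-12.226010)≈-8.719475
n=5: y≈-8.719475, sp=-1, e=sp−y≈7.719475; I≈1.395612, D=e−e_prev≈13.219794; u=1/2·7.719475+0·1.395612+5/4·13.219794≈20.384481; next y=1/10·(-8.719475)+3/4·20.384481≈14.416413

0 -1 -1.750 0.000
1 -1 1.797 -1.313
2 -1 -4.269 1.216
3 -1 6.411 -3.080
4 -1 -12.226 4.500
5 -1 20.384 -8.719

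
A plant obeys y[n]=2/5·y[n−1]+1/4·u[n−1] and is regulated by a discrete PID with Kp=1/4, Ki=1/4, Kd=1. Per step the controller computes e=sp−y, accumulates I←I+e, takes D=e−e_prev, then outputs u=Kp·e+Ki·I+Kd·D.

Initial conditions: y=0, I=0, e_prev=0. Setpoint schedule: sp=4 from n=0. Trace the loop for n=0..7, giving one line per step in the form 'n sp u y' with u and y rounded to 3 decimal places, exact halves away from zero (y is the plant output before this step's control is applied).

0 4 6.000 0.000
1 4 0.750 1.500
2 4 3.944 0.788
3 4 3.264 1.301
4 4 4.399 1.336
5 4 4.654 1.634
6 4 5.269 1.817
7 4 5.657 2.044

(exact arithmetic carried between steps; '≈' marks a value shown rounded to 6 d.p. or computed from one; I and e_prev carry over from the previous line; the table rounds u and y to 3 d.p., halves away from zero)
n=0: y=0, sp=4, e=sp−y=4; I=4, D=e−e_prev=4; u=1/4·4+1/4·4+1·4=6; next y=2/5·0+1/4·6=1.5
n=1: y=1.5, sp=4, e=sp−y=2.5; I=6.5, D=e−e_prev=-1.5; u=1/4·2.5+1/4·6.5+1·(-1.5)=0.75; next y=2/5·1.5+1/4·0.75=0.7875
n=2: y=0.7875, sp=4, e=sp−y=3.2125; I=9.7125, D=e−e_prev=0.7125; u=1/4·3.2125+1/4·9.7125+1·0.7125=3.94375; next y=2/5·0.7875+1/4·3.94375≈1.300938
n=3: y≈1.300938, sp=4, e=sp−y≈2.699063; I≈12.411563, D=e−e_prev≈-0.513438; u=1/4·2.699063+1/4·12.411563+1·(-0.513438)≈3.264219; next y=2/5·1.300938+1/4·3.264219≈1.336430
n=4: y≈1.336430, sp=4, e=sp−y≈2.663570; I≈15.075133, D=e−e_prev≈-0.035492; u=1/4·2.663570+1/4·15.075133+1·(-0.035492)≈4.399184; next y=2/5·1.336430+1/4·4.399184≈1.634368
n=5: y≈1.634368, sp=4, e=sp−y≈2.365632; I≈17.440765, D=e−e_prev≈-0.297938; u=1/4·2.365632+1/4·17.440765+1·(-0.297938)≈4.653661; next y=2/5·1.634368+1/4·4.653661≈1.817162
n=6: y≈1.817162, sp=4, e=sp−y≈2.182838; I≈19.623603, D=e−e_prev≈-0.182795; u=1/4·2.182838+1/4·19.623603+1·(-0.182795)≈5.268815; next y=2/5·1.817162+1/4·5.268815≈2.044069
n=7: y≈2.044069, sp=4, e=sp−y≈1.955931; I≈21.579534, D=e−e_prev≈-0.226906; u=1/4·1.955931+1/4·21.579534+1·(-0.226906)≈5.656960; next y=2/5·2.044069+1/4·5.656960≈2.231867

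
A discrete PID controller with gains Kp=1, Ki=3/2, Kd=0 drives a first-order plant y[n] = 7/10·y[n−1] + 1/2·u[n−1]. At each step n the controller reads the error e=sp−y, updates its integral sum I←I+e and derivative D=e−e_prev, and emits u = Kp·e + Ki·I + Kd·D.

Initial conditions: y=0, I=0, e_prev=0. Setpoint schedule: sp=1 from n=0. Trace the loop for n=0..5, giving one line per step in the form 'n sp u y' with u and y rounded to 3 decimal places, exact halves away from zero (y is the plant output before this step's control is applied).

0 1 2.500 0.000
1 1 0.875 1.250
2 1 0.344 1.313
3 1 0.430 1.091
4 1 0.575 0.978
5 1 0.623 0.972

(exact arithmetic carried between steps; '≈' marks a value shown rounded to 6 d.p. or computed from one; I and e_prev carry over from the previous line; the table rounds u and y to 3 d.p., halves away from zero)
n=0: y=0, sp=1, e=sp−y=1; I=1, D=e−e_prev=1; u=1·1+3/2·1+0·1=2.5; next y=7/10·0+1/2·2.5=1.25
n=1: y=1.25, sp=1, e=sp−y=-0.25; I=0.75, D=e−e_prev=-1.25; u=1·(-0.25)+3/2·0.75+0·(-1.25)=0.875; next y=7/10·1.25+1/2·0.875=1.3125
n=2: y=1.3125, sp=1, e=sp−y=-0.3125; I=0.4375, D=e−e_prev=-0.0625; u=1·(-0.3125)+3/2·0.4375+0·(-0.0625)=0.34375; next y=7/10·1.3125+1/2·0.34375=1.090625
n=3: y=1.090625, sp=1, e=sp−y=-0.090625; I=0.346875, D=e−e_prev=0.221875; u=1·(-0.090625)+3/2·0.346875+0·0.221875≈0.429688; next y=7/10·1.090625+1/2·0.429688≈0.978281
n=4: y≈0.978281, sp=1, e=sp−y≈0.021719; I≈0.368594, D=e−e_prev≈0.112344; u=1·0.021719+3/2·0.368594+0·0.112344≈0.574609; next y=7/10·0.978281+1/2·0.574609≈0.972102
n=5: y≈0.972102, sp=1, e=sp−y≈0.027898; I≈0.396492, D=e−e_prev≈0.006180; u=1·0.027898+3/2·0.396492+0·0.006180≈0.622637; next y=7/10·0.972102+1/2·0.622637≈0.991789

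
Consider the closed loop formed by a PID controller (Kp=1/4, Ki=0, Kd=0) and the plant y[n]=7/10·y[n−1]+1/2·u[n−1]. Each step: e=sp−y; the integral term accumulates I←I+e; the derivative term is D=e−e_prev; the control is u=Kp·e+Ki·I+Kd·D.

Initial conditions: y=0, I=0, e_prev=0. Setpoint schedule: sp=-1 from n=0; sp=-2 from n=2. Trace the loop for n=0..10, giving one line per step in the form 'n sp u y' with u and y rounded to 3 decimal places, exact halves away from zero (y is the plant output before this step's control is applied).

(exact arithmetic carried between steps; '≈' marks a value shown rounded to 6 d.p. or computed from one; I and e_prev carry over from the previous line; the table rounds u and y to 3 d.p., halves away from zero)
n=0: y=0, sp=-1, e=sp−y=-1; I=-1, D=e−e_prev=-1; u=1/4·(-1)+0·(-1)+0·(-1)=-0.25; next y=7/10·0+1/2·(-0.25)=-0.125
n=1: y=-0.125, sp=-1, e=sp−y=-0.875; I=-1.875, D=e−e_prev=0.125; u=1/4·(-0.875)+0·(-1.875)+0·0.125=-0.21875; next y=7/10·(-0.125)+1/2·(-0.21875)=-0.196875
n=2: y=-0.196875, sp=-2, e=sp−y=-1.803125; I=-3.678125, D=e−e_prev=-0.928125; u=1/4·(-1.803125)+0·(-3.678125)+0·(-0.928125)≈-0.450781; next y=7/10·(-0.196875)+1/2·(-0.450781)≈-0.363203
n=3: y≈-0.363203, sp=-2, e=sp−y≈-1.636797; I≈-5.314922, D=e−e_prev≈0.166328; u=1/4·(-1.636797)+0·(-5.314922)+0·0.166328≈-0.409199; next y=7/10·(-0.363203)+1/2·(-0.409199)≈-0.458842
n=4: y≈-0.458842, sp=-2, e=sp−y≈-1.541158; I≈-6.856080, D=e−e_prev≈0.095639; u=1/4·(-1.541158)+0·(-6.856080)+0·0.095639≈-0.385290; next y=7/10·(-0.458842)+1/2·(-0.385290)≈-0.513834
n=5: y≈-0.513834, sp=-2, e=sp−y≈-1.486166; I≈-8.342246, D=e−e_prev≈0.054992; u=1/4·(-1.486166)+0·(-8.342246)+0·0.054992≈-0.371541; next y=7/10·(-0.513834)+1/2·(-0.371541)≈-0.545455
n=6: y≈-0.545455, sp=-2, e=sp−y≈-1.454545; I≈-9.796791, D=e−e_prev≈0.031621; u=1/4·(-1.454545)+0·(-9.796791)+0·0.031621≈-0.363636; next y=7/10·(-0.545455)+1/2·(-0.363636)≈-0.563636
n=7: y≈-0.563636, sp=-2, e=sp−y≈-1.436364; I≈-11.233155, D=e−e_prev≈0.018182; u=1/4·(-1.436364)+0·(-11.233155)+0·0.018182≈-0.359091; next y=7/10·(-0.563636)+1/2·(-0.359091)≈-0.574091
n=8: y≈-0.574091, sp=-2, e=sp−y≈-1.425909; I≈-12.659064, D=e−e_prev≈0.010455; u=1/4·(-1.425909)+0·(-12.659064)+0·0.010455≈-0.356477; next y=7/10·(-0.574091)+1/2·(-0.356477)≈-0.580102
n=9: y≈-0.580102, sp=-2, e=sp−y≈-1.419898; I≈-14.078962, D=e−e_prev≈0.006011; u=1/4·(-1.419898)+0·(-14.078962)+0·0.006011≈-0.354974; next y=7/10·(-0.580102)+1/2·(-0.354974)≈-0.583559
n=10: y≈-0.583559, sp=-2, e=sp−y≈-1.416441; I≈-15.495403, D=e−e_prev≈0.003457; u=1/4·(-1.416441)+0·(-15.495403)+0·0.003457≈-0.354110; next y=7/10·(-0.583559)+1/2·(-0.354110)≈-0.585546

0 -1 -0.250 0.000
1 -1 -0.219 -0.125
2 -2 -0.451 -0.197
3 -2 -0.409 -0.363
4 -2 -0.385 -0.459
5 -2 -0.372 -0.514
6 -2 -0.364 -0.545
7 -2 -0.359 -0.564
8 -2 -0.356 -0.574
9 -2 -0.355 -0.580
10 -2 -0.354 -0.584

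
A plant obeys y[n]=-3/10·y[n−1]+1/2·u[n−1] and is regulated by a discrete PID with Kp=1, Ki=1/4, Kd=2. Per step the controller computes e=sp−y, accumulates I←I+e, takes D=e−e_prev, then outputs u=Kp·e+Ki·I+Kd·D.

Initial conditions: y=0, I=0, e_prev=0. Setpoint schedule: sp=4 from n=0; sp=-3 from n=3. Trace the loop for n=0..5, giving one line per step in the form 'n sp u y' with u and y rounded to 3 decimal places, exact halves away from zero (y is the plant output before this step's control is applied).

(exact arithmetic carried between steps; '≈' marks a value shown rounded to 6 d.p. or computed from one; I and e_prev carry over from the previous line; the table rounds u and y to 3 d.p., halves away from zero)
n=0: y=0, sp=4, e=sp−y=4; I=4, D=e−e_prev=4; u=1·4+1/4·4+2·4=13; next y=-3/10·0+1/2·13=6.5
n=1: y=6.5, sp=4, e=sp−y=-2.5; I=1.5, D=e−e_prev=-6.5; u=1·(-2.5)+1/4·1.5+2·(-6.5)=-15.125; next y=-3/10·6.5+1/2·(-15.125)=-9.5125
n=2: y=-9.5125, sp=4, e=sp−y=13.5125; I=15.0125, D=e−e_prev=16.0125; u=1·13.5125+1/4·15.0125+2·16.0125=49.290625; next y=-3/10·(-9.5125)+1/2·49.290625≈27.499063
n=3: y≈27.499063, sp=-3, e=sp−y≈-30.499063; I≈-15.486563, D=e−e_prev≈-44.011563; u=1·(-30.499063)+1/4·(-15.486563)+2·(-44.011563)≈-122.393828; next y=-3/10·27.499063+1/2·(-122.393828)≈-69.446633
n=4: y≈-69.446633, sp=-3, e=sp−y≈66.446633; I≈50.960070, D=e−e_prev≈96.945695; u=1·66.446633+1/4·50.960070+2·96.945695≈273.078041; next y=-3/10·(-69.446633)+1/2·273.078041≈157.373010
n=5: y≈157.373010, sp=-3, e=sp−y≈-160.373010; I≈-109.412940, D=e−e_prev≈-226.819643; u=1·(-160.373010)+1/4·(-109.412940)+2·(-226.819643)≈-641.365532; next y=-3/10·157.373010+1/2·(-641.365532)≈-367.894669

0 4 13.000 0.000
1 4 -15.125 6.500
2 4 49.291 -9.513
3 -3 -122.394 27.499
4 -3 273.078 -69.447
5 -3 -641.366 157.373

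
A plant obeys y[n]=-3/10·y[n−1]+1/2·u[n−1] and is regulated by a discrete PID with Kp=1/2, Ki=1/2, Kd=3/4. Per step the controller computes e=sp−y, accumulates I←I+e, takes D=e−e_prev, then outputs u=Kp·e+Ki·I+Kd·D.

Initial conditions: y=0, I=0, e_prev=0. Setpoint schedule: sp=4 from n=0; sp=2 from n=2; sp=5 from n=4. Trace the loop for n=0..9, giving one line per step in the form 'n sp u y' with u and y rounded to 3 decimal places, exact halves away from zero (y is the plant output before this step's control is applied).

(exact arithmetic carried between steps; '≈' marks a value shown rounded to 6 d.p. or computed from one; I and e_prev carry over from the previous line; the table rounds u and y to 3 d.p., halves away from zero)
n=0: y=0, sp=4, e=sp−y=4; I=4, D=e−e_prev=4; u=1/2·4+1/2·4+3/4·4=7; next y=-3/10·0+1/2·7=3.5
n=1: y=3.5, sp=4, e=sp−y=0.5; I=4.5, D=e−e_prev=-3.5; u=1/2·0.5+1/2·4.5+3/4·(-3.5)=-0.125; next y=-3/10·3.5+1/2·(-0.125)=-1.1125
n=2: y=-1.1125, sp=2, e=sp−y=3.1125; I=7.6125, D=e−e_prev=2.6125; u=1/2·3.1125+1/2·7.6125+3/4·2.6125=7.321875; next y=-3/10·(-1.1125)+1/2·7.321875≈3.994688
n=3: y≈3.994688, sp=2, e=sp−y≈-1.994688; I≈5.617813, D=e−e_prev≈-5.107188; u=1/2·(-1.994688)+1/2·5.617813+3/4·(-5.107188)≈-2.018828; next y=-3/10·3.994688+1/2·(-2.018828)≈-2.207820
n=4: y≈-2.207820, sp=5, e=sp−y≈7.207820; I≈12.825633, D=e−e_prev≈9.202508; u=1/2·7.207820+1/2·12.825633+3/4·9.202508≈16.918607; next y=-3/10·(-2.207820)+1/2·16.918607≈9.121650
n=5: y≈9.121650, sp=5, e=sp−y≈-4.121650; I≈8.703983, D=e−e_prev≈-11.329470; u=1/2·(-4.121650)+1/2·8.703983+3/4·(-11.329470)≈-6.205936; next y=-3/10·9.121650+1/2·(-6.205936)≈-5.839463
n=6: y≈-5.839463, sp=5, e=sp−y≈10.839463; I≈19.543446, D=e−e_prev≈14.961113; u=1/2·10.839463+1/2·19.543446+3/4·14.961113≈26.412289; next y=-3/10·(-5.839463)+1/2·26.412289≈14.957983
n=7: y≈14.957983, sp=5, e=sp−y≈-9.957983; I≈9.585463, D=e−e_prev≈-20.797446; u=1/2·(-9.957983)+1/2·9.585463+3/4·(-20.797446)≈-15.784345; next y=-3/10·14.957983+1/2·(-15.784345)≈-12.379568
n=8: y≈-12.379568, sp=5, e=sp−y≈17.379568; I≈26.965030, D=e−e_prev≈27.337551; u=1/2·17.379568+1/2·26.965030+3/4·27.337551≈42.675462; next y=-3/10·(-12.379568)+1/2·42.675462≈25.051601
n=9: y≈25.051601, sp=5, e=sp−y≈-20.051601; I≈6.913429, D=e−e_prev≈-37.431169; u=1/2·(-20.051601)+1/2·6.913429+3/4·(-37.431169)≈-34.642463; next y=-3/10·25.051601+1/2·(-34.642463)≈-24.836712

0 4 7.000 0.000
1 4 -0.125 3.500
2 2 7.322 -1.113
3 2 -2.019 3.995
4 5 16.919 -2.208
5 5 -6.206 9.122
6 5 26.412 -5.839
7 5 -15.784 14.958
8 5 42.675 -12.380
9 5 -34.642 25.052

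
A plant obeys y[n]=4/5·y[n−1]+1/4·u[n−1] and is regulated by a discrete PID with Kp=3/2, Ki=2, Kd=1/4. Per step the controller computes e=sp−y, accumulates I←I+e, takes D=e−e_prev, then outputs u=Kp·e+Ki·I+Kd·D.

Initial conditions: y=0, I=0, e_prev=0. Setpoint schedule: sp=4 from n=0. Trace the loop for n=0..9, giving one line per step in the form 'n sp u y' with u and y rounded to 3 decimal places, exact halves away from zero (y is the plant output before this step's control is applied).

0 4 15.000 0.000
1 4 7.938 3.750
2 4 4.746 4.984
3 4 2.375 5.174
4 4 1.728 4.733
5 4 2.082 4.218
6 4 2.728 3.895
7 4 3.221 3.798
8 4 3.429 3.844
9 4 3.421 3.932

(exact arithmetic carried between steps; '≈' marks a value shown rounded to 6 d.p. or computed from one; I and e_prev carry over from the previous line; the table rounds u and y to 3 d.p., halves away from zero)
n=0: y=0, sp=4, e=sp−y=4; I=4, D=e−e_prev=4; u=3/2·4+2·4+1/4·4=15; next y=4/5·0+1/4·15=3.75
n=1: y=3.75, sp=4, e=sp−y=0.25; I=4.25, D=e−e_prev=-3.75; u=3/2·0.25+2·4.25+1/4·(-3.75)=7.9375; next y=4/5·3.75+1/4·7.9375=4.984375
n=2: y=4.984375, sp=4, e=sp−y=-0.984375; I=3.265625, D=e−e_prev=-1.234375; u=3/2·(-0.984375)+2·3.265625+1/4·(-1.234375)≈4.746094; next y=4/5·4.984375+1/4·4.746094≈5.174023
n=3: y≈5.174023, sp=4, e=sp−y≈-1.174023; I≈2.091602, D=e−e_prev≈-0.189648; u=3/2·(-1.174023)+2·2.091602+1/4·(-0.189648)≈2.374756; next y=4/5·5.174023+1/4·2.374756≈4.732908
n=4: y≈4.732908, sp=4, e=sp−y≈-0.732908; I≈1.358694, D=e−e_prev≈0.441116; u=3/2·(-0.732908)+2·1.358694+1/4·0.441116≈1.728305; next y=4/5·4.732908+1/4·1.728305≈4.218402
n=5: y≈4.218402, sp=4, e=sp−y≈-0.218402; I≈1.140291, D=e−e_prev≈0.514505; u=3/2·(-0.218402)+2·1.140291+1/4·0.514505≈2.081605; next y=4/5·4.218402+1/4·2.081605≈3.895123
n=6: y≈3.895123, sp=4, e=sp−y≈0.104877; I≈1.245168, D=e−e_prev≈0.323279; u=3/2·0.104877+2·1.245168+1/4·0.323279≈2.728471; next y=4/5·3.895123+1/4·2.728471≈3.798216
n=7: y≈3.798216, sp=4, e=sp−y≈0.201784; I≈1.446952, D=e−e_prev≈0.096907; u=3/2·0.201784+2·1.446952+1/4·0.096907≈3.220806; next y=4/5·3.798216+1/4·3.220806≈3.843774
n=8: y≈3.843774, sp=4, e=sp−y≈0.156226; I≈1.603177, D=e−e_prev≈-0.045558; u=3/2·0.156226+2·1.603177+1/4·(-0.045558)≈3.429303; next y=4/5·3.843774+1/4·3.429303≈3.932345
n=9: y≈3.932345, sp=4, e=sp−y≈0.067655; I≈1.670832, D=e−e_prev≈-0.088571; u=3/2·0.067655+2·1.670832+1/4·(-0.088571)≈3.421003; next y=4/5·3.932345+1/4·3.421003≈4.001127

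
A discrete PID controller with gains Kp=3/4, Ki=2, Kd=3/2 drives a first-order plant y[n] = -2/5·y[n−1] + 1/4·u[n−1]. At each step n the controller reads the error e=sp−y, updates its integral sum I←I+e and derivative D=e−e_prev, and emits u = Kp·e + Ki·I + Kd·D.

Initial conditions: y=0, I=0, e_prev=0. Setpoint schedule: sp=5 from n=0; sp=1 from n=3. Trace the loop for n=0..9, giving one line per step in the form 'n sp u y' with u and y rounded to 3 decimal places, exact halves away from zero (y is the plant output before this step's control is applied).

0 5 21.250 0.000
1 5 1.172 5.313
2 5 38.880 -1.832
3 1 -27.383 10.453
4 1 69.427 -11.027
5 1 -78.115 21.768
6 1 142.056 -28.236
7 1 -193.415 46.808
8 1 311.547 -67.077
9 1 -453.254 104.718

(exact arithmetic carried between steps; '≈' marks a value shown rounded to 6 d.p. or computed from one; I and e_prev carry over from the previous line; the table rounds u and y to 3 d.p., halves away from zero)
n=0: y=0, sp=5, e=sp−y=5; I=5, D=e−e_prev=5; u=3/4·5+2·5+3/2·5=21.25; next y=-2/5·0+1/4·21.25=5.3125
n=1: y=5.3125, sp=5, e=sp−y=-0.3125; I=4.6875, D=e−e_prev=-5.3125; u=3/4·(-0.3125)+2·4.6875+3/2·(-5.3125)=1.171875; next y=-2/5·5.3125+1/4·1.171875≈-1.832031
n=2: y≈-1.832031, sp=5, e=sp−y≈6.832031; I≈11.519531, D=e−e_prev≈7.144531; u=3/4·6.832031+2·11.519531+3/2·7.144531≈38.879883; next y=-2/5·(-1.832031)+1/4·38.879883≈10.452783
n=3: y≈10.452783, sp=1, e=sp−y≈-9.452783; I≈2.066748, D=e−e_prev≈-16.284814; u=3/4·(-9.452783)+2·2.066748+3/2·(-16.284814)≈-27.383313; next y=-2/5·10.452783+1/4·(-27.383313)≈-11.026942
n=4: y≈-11.026942, sp=1, e=sp−y≈12.026942; I≈14.093690, D=e−e_prev≈21.479725; u=3/4·12.026942+2·14.093690+3/2·21.479725≈69.427172; next y=-2/5·(-11.026942)+1/4·69.427172≈21.767570
n=5: y≈21.767570, sp=1, e=sp−y≈-20.767570; I≈-6.673880, D=e−e_prev≈-32.794511; u=3/4·(-20.767570)+2·(-6.673880)+3/2·(-32.794511)≈-78.115204; next y=-2/5·21.767570+1/4·(-78.115204)≈-28.235829
n=6: y≈-28.235829, sp=1, e=sp−y≈29.235829; I≈22.561949, D=e−e_prev≈50.003399; u=3/4·29.235829+2·22.561949+3/2·50.003399≈142.055867; next y=-2/5·(-28.235829)+1/4·142.055867≈46.808298
n=7: y≈46.808298, sp=1, e=sp−y≈-45.808298; I≈-23.246350, D=e−e_prev≈-75.044127; u=3/4·(-45.808298)+2·(-23.246350)+3/2·(-75.044127)≈-193.415114; next y=-2/5·46.808298+1/4·(-193.415114)≈-67.077098
n=8: y≈-67.077098, sp=1, e=sp−y≈68.077098; I≈44.830748, D=e−e_prev≈113.885396; u=3/4·68.077098+2·44.830748+3/2·113.885396≈311.547415; next y=-2/5·(-67.077098)+1/4·311.547415≈104.717693
n=9: y≈104.717693, sp=1, e=sp−y≈-103.717693; I≈-58.886945, D=e−e_prev≈-171.794791; u=3/4·(-103.717693)+2·(-58.886945)+3/2·(-171.794791)≈-453.254345; next y=-2/5·104.717693+1/4·(-453.254345)≈-155.200663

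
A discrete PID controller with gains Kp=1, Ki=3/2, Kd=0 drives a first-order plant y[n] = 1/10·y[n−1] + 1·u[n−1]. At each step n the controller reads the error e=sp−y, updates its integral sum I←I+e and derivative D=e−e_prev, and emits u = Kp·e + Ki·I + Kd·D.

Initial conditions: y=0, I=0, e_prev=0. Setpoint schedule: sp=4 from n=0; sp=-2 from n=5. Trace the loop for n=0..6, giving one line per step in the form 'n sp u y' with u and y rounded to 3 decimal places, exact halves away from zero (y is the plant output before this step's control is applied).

0 4 10.000 0.000
1 4 -9.000 10.000
2 4 27.000 -8.000
3 4 -40.500 26.200
4 4 86.400 -37.880
5 -2 -167.010 82.612
6 -2 309.474 -158.749

(exact arithmetic carried between steps; '≈' marks a value shown rounded to 6 d.p. or computed from one; I and e_prev carry over from the previous line; the table rounds u and y to 3 d.p., halves away from zero)
n=0: y=0, sp=4, e=sp−y=4; I=4, D=e−e_prev=4; u=1·4+3/2·4+0·4=10; next y=1/10·0+1·10=10
n=1: y=10, sp=4, e=sp−y=-6; I=-2, D=e−e_prev=-10; u=1·(-6)+3/2·(-2)+0·(-10)=-9; next y=1/10·10+1·(-9)=-8
n=2: y=-8, sp=4, e=sp−y=12; I=10, D=e−e_prev=18; u=1·12+3/2·10+0·18=27; next y=1/10·(-8)+1·27=26.2
n=3: y=26.2, sp=4, e=sp−y=-22.2; I=-12.2, D=e−e_prev=-34.2; u=1·(-22.2)+3/2·(-12.2)+0·(-34.2)=-40.5; next y=1/10·26.2+1·(-40.5)=-37.88
n=4: y=-37.88, sp=4, e=sp−y=41.88; I=29.68, D=e−e_prev=64.08; u=1·41.88+3/2·29.68+0·64.08=86.4; next y=1/10·(-37.88)+1·86.4=82.612
n=5: y=82.612, sp=-2, e=sp−y=-84.612; I=-54.932, D=e−e_prev=-126.492; u=1·(-84.612)+3/2·(-54.932)+0·(-126.492)=-167.01; next y=1/10·82.612+1·(-167.01)=-158.7488
n=6: y=-158.7488, sp=-2, e=sp−y=156.7488; I=101.8168, D=e−e_prev=241.3608; u=1·156.7488+3/2·101.8168+0·241.3608=309.474; next y=1/10·(-158.7488)+1·309.474=293.59912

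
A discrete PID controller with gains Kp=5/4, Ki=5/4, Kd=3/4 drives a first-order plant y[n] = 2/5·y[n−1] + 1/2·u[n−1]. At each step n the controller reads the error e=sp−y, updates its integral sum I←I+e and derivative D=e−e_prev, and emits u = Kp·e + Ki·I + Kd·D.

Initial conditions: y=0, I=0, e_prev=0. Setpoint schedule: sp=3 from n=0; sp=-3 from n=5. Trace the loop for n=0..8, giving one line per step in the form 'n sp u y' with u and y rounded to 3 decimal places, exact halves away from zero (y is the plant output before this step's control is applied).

(exact arithmetic carried between steps; '≈' marks a value shown rounded to 6 d.p. or computed from one; I and e_prev carry over from the previous line; the table rounds u and y to 3 d.p., halves away from zero)
n=0: y=0, sp=3, e=sp−y=3; I=3, D=e−e_prev=3; u=5/4·3+5/4·3+3/4·3=9.75; next y=2/5·0+1/2·9.75=4.875
n=1: y=4.875, sp=3, e=sp−y=-1.875; I=1.125, D=e−e_prev=-4.875; u=5/4·(-1.875)+5/4·1.125+3/4·(-4.875)=-4.59375; next y=2/5·4.875+1/2·(-4.59375)=-0.346875
n=2: y=-0.346875, sp=3, e=sp−y=3.346875; I=4.471875, D=e−e_prev=5.221875; u=5/4·3.346875+5/4·4.471875+3/4·5.221875≈13.689844; next y=2/5·(-0.346875)+1/2·13.689844≈6.706172
n=3: y≈6.706172, sp=3, e=sp−y≈-3.706172; I≈0.765703, D=e−e_prev≈-7.053047; u=5/4·(-3.706172)+5/4·0.765703+3/4·(-7.053047)≈-8.965371; next y=2/5·6.706172+1/2·(-8.965371)≈-1.800217
n=4: y≈-1.800217, sp=3, e=sp−y≈4.800217; I≈5.565920, D=e−e_prev≈8.506389; u=5/4·4.800217+5/4·5.565920+3/4·8.506389≈19.337462; next y=2/5·(-1.800217)+1/2·19.337462≈8.948644
n=5: y≈8.948644, sp=-3, e=sp−y≈-11.948644; I≈-6.382725, D=e−e_prev≈-16.748861; u=5/4·(-11.948644)+5/4·(-6.382725)+3/4·(-16.748861)≈-35.475857; next y=2/5·8.948644+1/2·(-35.475857)≈-14.158471
n=6: y≈-14.158471, sp=-3, e=sp−y≈11.158471; I≈4.775746, D=e−e_prev≈23.107115; u=5/4·11.158471+5/4·4.775746+3/4·23.107115≈37.248108; next y=2/5·(-14.158471)+1/2·37.248108≈12.960666
n=7: y≈12.960666, sp=-3, e=sp−y≈-15.960666; I≈-11.184919, D=e−e_prev≈-27.119136; u=5/4·(-15.960666)+5/4·(-11.184919)+3/4·(-27.119136)≈-54.271334; next y=2/5·12.960666+1/2·(-54.271334)≈-21.951401
n=8: y≈-21.951401, sp=-3, e=sp−y≈18.951401; I≈7.766481, D=e−e_prev≈34.912066; u=5/4·18.951401+5/4·7.766481+3/4·34.912066≈59.581402; next y=2/5·(-21.951401)+1/2·59.581402≈21.010141

0 3 9.750 0.000
1 3 -4.594 4.875
2 3 13.690 -0.347
3 3 -8.965 6.706
4 3 19.337 -1.800
5 -3 -35.476 8.949
6 -3 37.248 -14.158
7 -3 -54.271 12.961
8 -3 59.581 -21.951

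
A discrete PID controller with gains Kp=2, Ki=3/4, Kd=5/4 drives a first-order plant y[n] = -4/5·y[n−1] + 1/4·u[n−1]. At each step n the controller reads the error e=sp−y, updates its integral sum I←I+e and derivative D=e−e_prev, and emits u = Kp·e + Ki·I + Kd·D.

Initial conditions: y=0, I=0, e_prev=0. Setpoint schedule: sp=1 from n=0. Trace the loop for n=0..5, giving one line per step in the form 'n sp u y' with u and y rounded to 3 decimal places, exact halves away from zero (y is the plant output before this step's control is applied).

0 1 4.000 0.000
1 1 -0.500 1.000
2 1 8.450 -0.925
3 1 -7.623 2.853
4 1 23.871 -4.188
5 1 -35.060 9.318

(exact arithmetic carried between steps; '≈' marks a value shown rounded to 6 d.p. or computed from one; I and e_prev carry over from the previous line; the table rounds u and y to 3 d.p., halves away from zero)
n=0: y=0, sp=1, e=sp−y=1; I=1, D=e−e_prev=1; u=2·1+3/4·1+5/4·1=4; next y=-4/5·0+1/4·4=1
n=1: y=1, sp=1, e=sp−y=0; I=1, D=e−e_prev=-1; u=2·0+3/4·1+5/4·(-1)=-0.5; next y=-4/5·1+1/4·(-0.5)=-0.925
n=2: y=-0.925, sp=1, e=sp−y=1.925; I=2.925, D=e−e_prev=1.925; u=2·1.925+3/4·2.925+5/4·1.925=8.45; next y=-4/5·(-0.925)+1/4·8.45=2.8525
n=3: y=2.8525, sp=1, e=sp−y=-1.8525; I=1.0725, D=e−e_prev=-3.7775; u=2·(-1.8525)+3/4·1.0725+5/4·(-3.7775)=-7.6225; next y=-4/5·2.8525+1/4·(-7.6225)=-4.187625
n=4: y=-4.187625, sp=1, e=sp−y=5.187625; I=6.260125, D=e−e_prev=7.040125; u=2·5.187625+3/4·6.260125+5/4·7.040125=23.8705; next y=-4/5·(-4.187625)+1/4·23.8705=9.317725
n=5: y=9.317725, sp=1, e=sp−y=-8.317725; I=-2.0576, D=e−e_prev=-13.50535; u=2·(-8.317725)+3/4·(-2.0576)+5/4·(-13.50535)≈-35.060338; next y=-4/5·9.317725+1/4·(-35.060338)≈-16.219264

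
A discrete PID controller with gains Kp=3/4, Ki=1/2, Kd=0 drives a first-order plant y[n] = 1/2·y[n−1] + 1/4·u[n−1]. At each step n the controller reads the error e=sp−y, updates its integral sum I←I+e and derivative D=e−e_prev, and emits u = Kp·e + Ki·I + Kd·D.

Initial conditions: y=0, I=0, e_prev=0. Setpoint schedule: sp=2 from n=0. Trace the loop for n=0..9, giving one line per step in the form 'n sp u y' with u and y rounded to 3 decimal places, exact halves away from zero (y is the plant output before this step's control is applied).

0 2 2.500 0.000
1 2 2.719 0.625
2 2 2.947 0.992
3 2 3.150 1.233
4 2 3.320 1.404
5 2 3.458 1.532
6 2 3.569 1.630
7 2 3.657 1.707
8 2 3.728 1.768
9 2 3.784 1.816

(exact arithmetic carried between steps; '≈' marks a value shown rounded to 6 d.p. or computed from one; I and e_prev carry over from the previous line; the table rounds u and y to 3 d.p., halves away from zero)
n=0: y=0, sp=2, e=sp−y=2; I=2, D=e−e_prev=2; u=3/4·2+1/2·2+0·2=2.5; next y=1/2·0+1/4·2.5=0.625
n=1: y=0.625, sp=2, e=sp−y=1.375; I=3.375, D=e−e_prev=-0.625; u=3/4·1.375+1/2·3.375+0·(-0.625)=2.71875; next y=1/2·0.625+1/4·2.71875≈0.992188
n=2: y≈0.992188, sp=2, e=sp−y≈1.007813; I≈4.382813, D=e−e_prev≈-0.367188; u=3/4·1.007813+1/2·4.382813+0·(-0.367188)≈2.947266; next y=1/2·0.992188+1/4·2.947266≈1.232910
n=3: y≈1.232910, sp=2, e=sp−y≈0.767090; I≈5.149902, D=e−e_prev≈-0.240723; u=3/4·0.767090+1/2·5.149902+0·(-0.240723)≈3.150269; next y=1/2·1.232910+1/4·3.150269≈1.404022
n=4: y≈1.404022, sp=2, e=sp−y≈0.595978; I≈5.745880, D=e−e_prev≈-0.171112; u=3/4·0.595978+1/2·5.745880+0·(-0.171112)≈3.319923; next y=1/2·1.404022+1/4·3.319923≈1.531992
n=5: y≈1.531992, sp=2, e=sp−y≈0.468008; I≈6.213888, D=e−e_prev≈-0.127970; u=3/4·0.468008+1/2·6.213888+0·(-0.127970)≈3.457950; next y=1/2·1.531992+1/4·3.457950≈1.630484
n=6: y≈1.630484, sp=2, e=sp−y≈0.369516; I≈6.583405, D=e−e_prev≈-0.098492; u=3/4·0.369516+1/2·6.583405+0·(-0.098492)≈3.568840; next y=1/2·1.630484+1/4·3.568840≈1.707452
n=7: y≈1.707452, sp=2, e=sp−y≈0.292548; I≈6.875953, D=e−e_prev≈-0.076968; u=3/4·0.292548+1/2·6.875953+0·(-0.076968)≈3.657388; next y=1/2·1.707452+1/4·3.657388≈1.768073
n=8: y≈1.768073, sp=2, e=sp−y≈0.231927; I≈7.107880, D=e−e_prev≈-0.060621; u=3/4·0.231927+1/2·7.107880+0·(-0.060621)≈3.727886; next y=1/2·1.768073+1/4·3.727886≈1.816008
n=9: y≈1.816008, sp=2, e=sp−y≈0.183992; I≈7.291872, D=e−e_prev≈-0.047935; u=3/4·0.183992+1/2·7.291872+0·(-0.047935)≈3.783930; next y=1/2·1.816008+1/4·3.783930≈1.853986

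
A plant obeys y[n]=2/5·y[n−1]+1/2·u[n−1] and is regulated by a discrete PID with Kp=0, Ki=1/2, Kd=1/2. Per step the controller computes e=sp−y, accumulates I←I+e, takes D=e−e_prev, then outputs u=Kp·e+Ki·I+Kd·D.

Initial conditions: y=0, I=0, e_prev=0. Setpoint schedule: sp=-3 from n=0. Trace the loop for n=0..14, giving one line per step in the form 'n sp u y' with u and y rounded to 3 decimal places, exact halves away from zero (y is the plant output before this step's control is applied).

(exact arithmetic carried between steps; '≈' marks a value shown rounded to 6 d.p. or computed from one; I and e_prev carry over from the previous line; the table rounds u and y to 3 d.p., halves away from zero)
n=0: y=0, sp=-3, e=sp−y=-3; I=-3, D=e−e_prev=-3; u=0·(-3)+1/2·(-3)+1/2·(-3)=-3; next y=2/5·0+1/2·(-3)=-1.5
n=1: y=-1.5, sp=-3, e=sp−y=-1.5; I=-4.5, D=e−e_prev=1.5; u=0·(-1.5)+1/2·(-4.5)+1/2·1.5=-1.5; next y=2/5·(-1.5)+1/2·(-1.5)=-1.35
n=2: y=-1.35, sp=-3, e=sp−y=-1.65; I=-6.15, D=e−e_prev=-0.15; u=0·(-1.65)+1/2·(-6.15)+1/2·(-0.15)=-3.15; next y=2/5·(-1.35)+1/2·(-3.15)=-2.115
n=3: y=-2.115, sp=-3, e=sp−y=-0.885; I=-7.035, D=e−e_prev=0.765; u=0·(-0.885)+1/2·(-7.035)+1/2·0.765=-3.135; next y=2/5·(-2.115)+1/2·(-3.135)=-2.4135
n=4: y=-2.4135, sp=-3, e=sp−y=-0.5865; I=-7.6215, D=e−e_prev=0.2985; u=0·(-0.5865)+1/2·(-7.6215)+1/2·0.2985=-3.6615; next y=2/5·(-2.4135)+1/2·(-3.6615)=-2.79615
n=5: y=-2.79615, sp=-3, e=sp−y=-0.20385; I=-7.82535, D=e−e_prev=0.38265; u=0·(-0.20385)+1/2·(-7.82535)+1/2·0.38265=-3.72135; next y=2/5·(-2.79615)+1/2·(-3.72135)=-2.979135
n=6: y=-2.979135, sp=-3, e=sp−y=-0.020865; I=-7.846215, D=e−e_prev=0.182985; u=0·(-0.020865)+1/2·(-7.846215)+1/2·0.182985=-3.831615; next y=2/5·(-2.979135)+1/2·(-3.831615)≈-3.107462
n=7: y≈-3.107462, sp=-3, e=sp−y≈0.107462; I≈-7.738754, D=e−e_prev≈0.128327; u=0·0.107462+1/2·(-7.738754)+1/2·0.128327≈-3.805214; next y=2/5·(-3.107462)+1/2·(-3.805214)≈-3.145591
n=8: y≈-3.145591, sp=-3, e=sp−y≈0.145591; I≈-7.593162, D=e−e_prev≈0.038130; u=0·0.145591+1/2·(-7.593162)+1/2·0.038130≈-3.777516; next y=2/5·(-3.145591)+1/2·(-3.777516)≈-3.146995
n=9: y≈-3.146995, sp=-3, e=sp−y≈0.146995; I≈-7.446168, D=e−e_prev≈0.001403; u=0·0.146995+1/2·(-7.446168)+1/2·0.001403≈-3.722382; next y=2/5·(-3.146995)+1/2·(-3.722382)≈-3.119989
n=10: y≈-3.119989, sp=-3, e=sp−y≈0.119989; I≈-7.326179, D=e−e_prev≈-0.027006; u=0·0.119989+1/2·(-7.326179)+1/2·(-0.027006)≈-3.676592; next y=2/5·(-3.119989)+1/2·(-3.676592)≈-3.086292
n=11: y≈-3.086292, sp=-3, e=sp−y≈0.086292; I≈-7.239887, D=e−e_prev≈-0.033697; u=0·0.086292+1/2·(-7.239887)+1/2·(-0.033697)≈-3.636792; next y=2/5·(-3.086292)+1/2·(-3.636792)≈-3.052913
n=12: y≈-3.052913, sp=-3, e=sp−y≈0.052913; I≈-7.186974, D=e−e_prev≈-0.033379; u=0·0.052913+1/2·(-7.186974)+1/2·(-0.033379)≈-3.610177; next y=2/5·(-3.052913)+1/2·(-3.610177)≈-3.026253
n=13: y≈-3.026253, sp=-3, e=sp−y≈0.026253; I≈-7.160721, D=e−e_prev≈-0.026659; u=0·0.026253+1/2·(-7.160721)+1/2·(-0.026659)≈-3.593690; next y=2/5·(-3.026253)+1/2·(-3.593690)≈-3.007346
n=14: y≈-3.007346, sp=-3, e=sp−y≈0.007346; I≈-7.153374, D=e−e_prev≈-0.018907; u=0·0.007346+1/2·(-7.153374)+1/2·(-0.018907)≈-3.586141; next y=2/5·(-3.007346)+1/2·(-3.586141)≈-2.996009

0 -3 -3.000 0.000
1 -3 -1.500 -1.500
2 -3 -3.150 -1.350
3 -3 -3.135 -2.115
4 -3 -3.662 -2.414
5 -3 -3.721 -2.796
6 -3 -3.832 -2.979
7 -3 -3.805 -3.107
8 -3 -3.778 -3.146
9 -3 -3.722 -3.147
10 -3 -3.677 -3.120
11 -3 -3.637 -3.086
12 -3 -3.610 -3.053
13 -3 -3.594 -3.026
14 -3 -3.586 -3.007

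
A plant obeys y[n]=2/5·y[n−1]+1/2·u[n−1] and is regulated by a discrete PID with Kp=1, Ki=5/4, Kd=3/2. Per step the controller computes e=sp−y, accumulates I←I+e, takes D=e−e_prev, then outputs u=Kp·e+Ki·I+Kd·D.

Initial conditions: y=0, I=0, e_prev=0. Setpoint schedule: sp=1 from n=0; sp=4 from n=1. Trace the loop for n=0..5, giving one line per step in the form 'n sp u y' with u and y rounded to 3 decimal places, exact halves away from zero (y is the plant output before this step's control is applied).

(exact arithmetic carried between steps; '≈' marks a value shown rounded to 6 d.p. or computed from one; I and e_prev carry over from the previous line; the table rounds u and y to 3 d.p., halves away from zero)
n=0: y=0, sp=1, e=sp−y=1; I=1, D=e−e_prev=1; u=1·1+5/4·1+3/2·1=3.75; next y=2/5·0+1/2·3.75=1.875
n=1: y=1.875, sp=4, e=sp−y=2.125; I=3.125, D=e−e_prev=1.125; u=1·2.125+5/4·3.125+3/2·1.125=7.71875; next y=2/5·1.875+1/2·7.71875=4.609375
n=2: y=4.609375, sp=4, e=sp−y=-0.609375; I=2.515625, D=e−e_prev=-2.734375; u=1·(-0.609375)+5/4·2.515625+3/2·(-2.734375)≈-1.566406; next y=2/5·4.609375+1/2·(-1.566406)≈1.060547
n=3: y≈1.060547, sp=4, e=sp−y≈2.939453; I≈5.455078, D=e−e_prev≈3.548828; u=1·2.939453+5/4·5.455078+3/2·3.548828≈15.081543; next y=2/5·1.060547+1/2·15.081543≈7.964990
n=4: y≈7.964990, sp=4, e=sp−y≈-3.964990; I≈1.490088, D=e−e_prev≈-6.904443; u=1·(-3.964990)+5/4·1.490088+3/2·(-6.904443)≈-12.459045; next y=2/5·7.964990+1/2·(-12.459045)≈-3.043527
n=5: y≈-3.043527, sp=4, e=sp−y≈7.043527; I≈8.533615, D=e−e_prev≈11.008517; u=1·7.043527+5/4·8.533615+3/2·11.008517≈34.223320; next y=2/5·(-3.043527)+1/2·34.223320≈15.894249

0 1 3.750 0.000
1 4 7.719 1.875
2 4 -1.566 4.609
3 4 15.082 1.061
4 4 -12.459 7.965
5 4 34.223 -3.044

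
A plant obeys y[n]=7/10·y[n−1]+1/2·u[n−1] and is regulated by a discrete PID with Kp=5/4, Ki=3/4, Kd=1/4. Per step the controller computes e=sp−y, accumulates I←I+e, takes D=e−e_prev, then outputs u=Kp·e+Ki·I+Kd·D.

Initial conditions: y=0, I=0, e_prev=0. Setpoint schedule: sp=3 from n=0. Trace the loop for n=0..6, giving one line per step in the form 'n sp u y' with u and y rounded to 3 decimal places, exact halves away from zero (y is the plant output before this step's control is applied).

0 3 6.750 0.000
1 3 0.656 3.375
2 3 2.759 2.691
3 3 1.532 3.263
4 3 1.957 3.050
5 3 1.723 3.113
6 3 1.817 3.041

(exact arithmetic carried between steps; '≈' marks a value shown rounded to 6 d.p. or computed from one; I and e_prev carry over from the previous line; the table rounds u and y to 3 d.p., halves away from zero)
n=0: y=0, sp=3, e=sp−y=3; I=3, D=e−e_prev=3; u=5/4·3+3/4·3+1/4·3=6.75; next y=7/10·0+1/2·6.75=3.375
n=1: y=3.375, sp=3, e=sp−y=-0.375; I=2.625, D=e−e_prev=-3.375; u=5/4·(-0.375)+3/4·2.625+1/4·(-3.375)=0.65625; next y=7/10·3.375+1/2·0.65625=2.690625
n=2: y=2.690625, sp=3, e=sp−y=0.309375; I=2.934375, D=e−e_prev=0.684375; u=5/4·0.309375+3/4·2.934375+1/4·0.684375≈2.758594; next y=7/10·2.690625+1/2·2.758594≈3.262734
n=3: y≈3.262734, sp=3, e=sp−y≈-0.262734; I≈2.671641, D=e−e_prev≈-0.572109; u=5/4·(-0.262734)+3/4·2.671641+1/4·(-0.572109)≈1.532285; next y=7/10·3.262734+1/2·1.532285≈3.050057
n=4: y≈3.050057, sp=3, e=sp−y≈-0.050057; I≈2.621584, D=e−e_prev≈0.212678; u=5/4·(-0.050057)+3/4·2.621584+1/4·0.212678≈1.956787; next y=7/10·3.050057+1/2·1.956787≈3.113433
n=5: y≈3.113433, sp=3, e=sp−y≈-0.113433; I≈2.508151, D=e−e_prev≈-0.063376; u=5/4·(-0.113433)+3/4·2.508151+1/4·(-0.063376)≈1.723478; next y=7/10·3.113433+1/2·1.723478≈3.041142
n=6: y≈3.041142, sp=3, e=sp−y≈-0.041142; I≈2.467009, D=e−e_prev≈0.072291; u=5/4·(-0.041142)+3/4·2.467009+1/4·0.072291≈1.816902; next y=7/10·3.041142+1/2·1.816902≈3.037250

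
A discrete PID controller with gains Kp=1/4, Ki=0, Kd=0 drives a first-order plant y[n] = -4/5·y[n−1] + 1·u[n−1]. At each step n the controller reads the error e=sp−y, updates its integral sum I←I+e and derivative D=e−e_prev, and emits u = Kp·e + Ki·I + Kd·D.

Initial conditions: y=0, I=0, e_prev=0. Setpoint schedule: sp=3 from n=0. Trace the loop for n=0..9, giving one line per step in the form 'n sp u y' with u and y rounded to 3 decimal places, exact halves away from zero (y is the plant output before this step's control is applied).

0 3 0.750 0.000
1 3 0.563 0.750
2 3 0.759 -0.038
3 3 0.553 0.789
4 3 0.770 -0.079
5 3 0.542 0.833
6 3 0.781 -0.124
7 3 0.530 0.881
8 3 0.794 -0.175
9 3 0.517 0.933

(exact arithmetic carried between steps; '≈' marks a value shown rounded to 6 d.p. or computed from one; I and e_prev carry over from the previous line; the table rounds u and y to 3 d.p., halves away from zero)
n=0: y=0, sp=3, e=sp−y=3; I=3, D=e−e_prev=3; u=1/4·3+0·3+0·3=0.75; next y=-4/5·0+1·0.75=0.75
n=1: y=0.75, sp=3, e=sp−y=2.25; I=5.25, D=e−e_prev=-0.75; u=1/4·2.25+0·5.25+0·(-0.75)=0.5625; next y=-4/5·0.75+1·0.5625=-0.0375
n=2: y=-0.0375, sp=3, e=sp−y=3.0375; I=8.2875, D=e−e_prev=0.7875; u=1/4·3.0375+0·8.2875+0·0.7875=0.759375; next y=-4/5·(-0.0375)+1·0.759375=0.789375
n=3: y=0.789375, sp=3, e=sp−y=2.210625; I=10.498125, D=e−e_prev=-0.826875; u=1/4·2.210625+0·10.498125+0·(-0.826875)≈0.552656; next y=-4/5·0.789375+1·0.552656≈-0.078844
n=4: y≈-0.078844, sp=3, e=sp−y≈3.078844; I≈13.576969, D=e−e_prev≈0.868219; u=1/4·3.078844+0·13.576969+0·0.868219≈0.769711; next y=-4/5·(-0.078844)+1·0.769711≈0.832786
n=5: y≈0.832786, sp=3, e=sp−y≈2.167214; I≈15.744183, D=e−e_prev≈-0.911630; u=1/4·2.167214+0·15.744183+0·(-0.911630)≈0.541804; next y=-4/5·0.832786+1·0.541804≈-0.124425
n=6: y≈-0.124425, sp=3, e=sp−y≈3.124425; I≈18.868608, D=e−e_prev≈0.957211; u=1/4·3.124425+0·18.868608+0·0.957211≈0.781106; next y=-4/5·(-0.124425)+1·0.781106≈0.880646
n=7: y≈0.880646, sp=3, e=sp−y≈2.119354; I≈20.987962, D=e−e_prev≈-1.005072; u=1/4·2.119354+0·20.987962+0·(-1.005072)≈0.529838; next y=-4/5·0.880646+1·0.529838≈-0.174679
n=8: y≈-0.174679, sp=3, e=sp−y≈3.174679; I≈24.162640, D=e−e_prev≈1.055325; u=1/4·3.174679+0·24.162640+0·1.055325≈0.793670; next y=-4/5·(-0.174679)+1·0.793670≈0.933413
n=9: y≈0.933413, sp=3, e=sp−y≈2.066587; I≈26.229228, D=e−e_prev≈-1.108092; u=1/4·2.066587+0·26.229228+0·(-1.108092)≈0.516647; next y=-4/5·0.933413+1·0.516647≈-0.230083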